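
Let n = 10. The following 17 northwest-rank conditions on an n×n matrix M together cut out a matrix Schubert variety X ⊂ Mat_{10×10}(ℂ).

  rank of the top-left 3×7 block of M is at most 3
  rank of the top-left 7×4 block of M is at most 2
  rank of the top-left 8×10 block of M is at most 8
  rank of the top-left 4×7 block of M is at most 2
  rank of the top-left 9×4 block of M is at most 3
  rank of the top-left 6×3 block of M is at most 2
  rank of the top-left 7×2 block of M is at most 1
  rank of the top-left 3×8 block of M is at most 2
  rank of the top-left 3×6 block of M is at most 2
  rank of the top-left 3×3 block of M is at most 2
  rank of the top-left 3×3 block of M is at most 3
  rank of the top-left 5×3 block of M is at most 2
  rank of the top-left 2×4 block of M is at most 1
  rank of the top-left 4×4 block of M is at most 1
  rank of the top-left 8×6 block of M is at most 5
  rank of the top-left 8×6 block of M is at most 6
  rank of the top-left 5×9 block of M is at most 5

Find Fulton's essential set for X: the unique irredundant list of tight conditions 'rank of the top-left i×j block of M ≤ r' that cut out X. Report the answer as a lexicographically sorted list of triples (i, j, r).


The tightest implied rank at each (i,j), from the 17 conditions:

  R[1]: 1, 1, 1, 1, 1, 1, 1, 1, 1, 1
  R[2]: 1, 1, 1, 1, 2, 2, 2, 2, 2, 2
  R[3]: 1, 1, 1, 1, 2, 2, 2, 2, 3, 3
  R[4]: 1, 1, 1, 1, 2, 2, 2, 3, 4, 4
  R[5]: 1, 1, 2, 2, 3, 3, 3, 4, 5, 5
  R[6]: 1, 1, 2, 2, 3, 4, 4, 5, 6, 6
  R[7]: 1, 1, 2, 2, 3, 4, 5, 6, 7, 7
  R[8]: 1, 2, 3, 3, 4, 5, 6, 7, 8, 8
  R[9]: 1, 2, 3, 3, 4, 5, 6, 7, 8, 9
  R[10]: 1, 2, 3, 4, 5, 6, 7, 8, 9, 10

giving w = (1, 5, 9, 8, 3, 6, 7, 2, 10, 4) via Δ²R.

ℓ(w)=20; the 6 essential cells (i,j,r):

[(3, 8, 2), (4, 4, 1), (4, 7, 2), (7, 2, 1), (7, 4, 2), (9, 4, 3)]


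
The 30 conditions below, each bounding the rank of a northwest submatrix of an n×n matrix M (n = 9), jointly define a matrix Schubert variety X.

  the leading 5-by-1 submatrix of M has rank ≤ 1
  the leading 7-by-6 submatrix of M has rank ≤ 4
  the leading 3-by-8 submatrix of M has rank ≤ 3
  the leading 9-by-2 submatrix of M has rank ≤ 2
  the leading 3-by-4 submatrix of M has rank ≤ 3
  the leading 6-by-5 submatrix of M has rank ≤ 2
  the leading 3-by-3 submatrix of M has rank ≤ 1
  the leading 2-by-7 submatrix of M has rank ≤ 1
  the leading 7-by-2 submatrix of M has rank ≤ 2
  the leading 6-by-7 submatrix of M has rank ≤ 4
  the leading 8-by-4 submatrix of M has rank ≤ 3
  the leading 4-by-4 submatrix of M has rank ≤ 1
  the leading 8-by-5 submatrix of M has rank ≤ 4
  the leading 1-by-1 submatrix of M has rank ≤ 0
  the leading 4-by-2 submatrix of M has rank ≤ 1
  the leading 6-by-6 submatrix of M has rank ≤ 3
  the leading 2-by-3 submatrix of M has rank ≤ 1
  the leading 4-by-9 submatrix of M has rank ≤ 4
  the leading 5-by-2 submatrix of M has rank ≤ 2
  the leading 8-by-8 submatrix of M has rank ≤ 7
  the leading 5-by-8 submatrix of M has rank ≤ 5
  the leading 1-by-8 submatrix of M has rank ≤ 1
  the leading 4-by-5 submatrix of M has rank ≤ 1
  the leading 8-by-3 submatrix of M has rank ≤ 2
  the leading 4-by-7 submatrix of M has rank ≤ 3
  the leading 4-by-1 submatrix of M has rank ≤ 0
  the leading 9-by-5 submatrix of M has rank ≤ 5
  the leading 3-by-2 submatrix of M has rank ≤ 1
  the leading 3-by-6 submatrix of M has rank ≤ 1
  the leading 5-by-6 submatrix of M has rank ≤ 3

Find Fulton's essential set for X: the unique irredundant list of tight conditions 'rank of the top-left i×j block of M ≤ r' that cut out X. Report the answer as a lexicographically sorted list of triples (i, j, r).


Computing R[i][j] = min implied NW-rank bound (n=9, 30 conditions):

  row 1: 0, 1, 1, 1, 1, 1, 1, 1, 1
  row 2: 0, 1, 1, 1, 1, 1, 1, 2, 2
  row 3: 0, 1, 1, 1, 1, 1, 2, 3, 3
  row 4: 0, 1, 1, 1, 1, 2, 3, 4, 4
  row 5: 1, 2, 2, 2, 2, 3, 4, 5, 5
  row 6: 1, 2, 2, 2, 2, 3, 4, 5, 6
  row 7: 1, 2, 2, 3, 3, 4, 5, 6, 7
  row 8: 1, 2, 2, 3, 4, 5, 6, 7, 8
  row 9: 1, 2, 3, 4, 5, 6, 7, 8, 9

reading off 1-entries of Δ²R: w = (2, 8, 7, 6, 1, 9, 4, 5, 3).

Fulton essential set (6 of the 21 Rothe cells):

[(2, 7, 1), (3, 6, 1), (4, 1, 0), (4, 5, 1), (6, 5, 2), (8, 3, 2)]


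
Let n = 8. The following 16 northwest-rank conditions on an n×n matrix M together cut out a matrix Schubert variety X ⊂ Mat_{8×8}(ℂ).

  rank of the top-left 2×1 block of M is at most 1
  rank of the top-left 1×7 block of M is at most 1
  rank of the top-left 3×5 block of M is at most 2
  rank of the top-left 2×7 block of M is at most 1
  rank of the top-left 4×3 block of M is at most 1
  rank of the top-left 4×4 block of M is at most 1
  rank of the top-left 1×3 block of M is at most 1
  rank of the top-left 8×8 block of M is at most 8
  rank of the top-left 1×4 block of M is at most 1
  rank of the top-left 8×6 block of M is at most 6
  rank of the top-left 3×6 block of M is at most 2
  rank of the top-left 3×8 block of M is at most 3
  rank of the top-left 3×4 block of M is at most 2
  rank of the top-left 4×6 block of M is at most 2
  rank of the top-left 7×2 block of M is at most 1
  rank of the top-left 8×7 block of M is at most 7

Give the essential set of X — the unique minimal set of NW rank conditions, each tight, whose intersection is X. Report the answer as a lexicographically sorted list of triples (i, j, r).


Recovering R(i,j) via the rank-extension bound from the 16 conditions:

  R[1]: 1  1  1  1  1  1  1  1
  R[2]: 1  1  1  1  1  1  1  2
  R[3]: 1  1  1  1  2  2  2  3
  R[4]: 1  1  1  1  2  2  3  4
  R[5]: 1  1  2  2  3  3  4  5
  R[6]: 1  1  2  3  4  4  5  6
  R[7]: 1  1  2  3  4  5  6  7
  R[8]: 1  2  3  4  5  6  7  8

so w = (1, 8, 5, 7, 3, 4, 6, 2).

ℓ(w)=16; the 4 essential cells (i,j,r):

[(2, 7, 1), (4, 4, 1), (4, 6, 2), (7, 2, 1)]


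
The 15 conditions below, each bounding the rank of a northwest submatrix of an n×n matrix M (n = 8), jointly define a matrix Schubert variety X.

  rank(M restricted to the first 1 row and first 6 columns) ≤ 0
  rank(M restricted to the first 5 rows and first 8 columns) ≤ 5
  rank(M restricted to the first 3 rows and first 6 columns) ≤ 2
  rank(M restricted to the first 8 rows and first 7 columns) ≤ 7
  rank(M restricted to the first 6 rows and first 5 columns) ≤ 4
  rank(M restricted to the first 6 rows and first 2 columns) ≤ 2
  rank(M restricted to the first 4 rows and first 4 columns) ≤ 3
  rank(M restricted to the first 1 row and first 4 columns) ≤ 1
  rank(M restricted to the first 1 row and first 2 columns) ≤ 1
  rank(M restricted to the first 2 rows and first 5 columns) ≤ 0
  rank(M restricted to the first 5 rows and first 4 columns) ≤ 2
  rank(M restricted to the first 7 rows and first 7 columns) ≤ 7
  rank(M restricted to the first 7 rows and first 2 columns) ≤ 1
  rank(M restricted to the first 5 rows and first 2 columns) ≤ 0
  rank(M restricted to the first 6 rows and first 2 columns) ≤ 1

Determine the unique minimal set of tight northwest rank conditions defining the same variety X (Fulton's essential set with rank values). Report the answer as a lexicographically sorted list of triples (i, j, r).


Propagating the 15 rank bounds to every northwest block:

  row 1: 0  0  0  0  0  0  1  1
  row 2: 0  0  0  0  0  1  2  2
  row 3: 0  0  1  1  1  2  3  3
  row 4: 0  0  1  2  2  3  4  4
  row 5: 0  0  1  2  3  4  5  5
  row 6: 1  1  2  3  4  5  6  6
  row 7: 1  1  2  3  4  5  6  7
  row 8: 1  2  3  4  5  6  7  8

so w = (7, 6, 3, 4, 5, 1, 8, 2).

4 SE-corners of the 18-cell Rothe diagram give Ess(w):

[(1, 6, 0), (2, 5, 0), (5, 2, 0), (7, 2, 1)]


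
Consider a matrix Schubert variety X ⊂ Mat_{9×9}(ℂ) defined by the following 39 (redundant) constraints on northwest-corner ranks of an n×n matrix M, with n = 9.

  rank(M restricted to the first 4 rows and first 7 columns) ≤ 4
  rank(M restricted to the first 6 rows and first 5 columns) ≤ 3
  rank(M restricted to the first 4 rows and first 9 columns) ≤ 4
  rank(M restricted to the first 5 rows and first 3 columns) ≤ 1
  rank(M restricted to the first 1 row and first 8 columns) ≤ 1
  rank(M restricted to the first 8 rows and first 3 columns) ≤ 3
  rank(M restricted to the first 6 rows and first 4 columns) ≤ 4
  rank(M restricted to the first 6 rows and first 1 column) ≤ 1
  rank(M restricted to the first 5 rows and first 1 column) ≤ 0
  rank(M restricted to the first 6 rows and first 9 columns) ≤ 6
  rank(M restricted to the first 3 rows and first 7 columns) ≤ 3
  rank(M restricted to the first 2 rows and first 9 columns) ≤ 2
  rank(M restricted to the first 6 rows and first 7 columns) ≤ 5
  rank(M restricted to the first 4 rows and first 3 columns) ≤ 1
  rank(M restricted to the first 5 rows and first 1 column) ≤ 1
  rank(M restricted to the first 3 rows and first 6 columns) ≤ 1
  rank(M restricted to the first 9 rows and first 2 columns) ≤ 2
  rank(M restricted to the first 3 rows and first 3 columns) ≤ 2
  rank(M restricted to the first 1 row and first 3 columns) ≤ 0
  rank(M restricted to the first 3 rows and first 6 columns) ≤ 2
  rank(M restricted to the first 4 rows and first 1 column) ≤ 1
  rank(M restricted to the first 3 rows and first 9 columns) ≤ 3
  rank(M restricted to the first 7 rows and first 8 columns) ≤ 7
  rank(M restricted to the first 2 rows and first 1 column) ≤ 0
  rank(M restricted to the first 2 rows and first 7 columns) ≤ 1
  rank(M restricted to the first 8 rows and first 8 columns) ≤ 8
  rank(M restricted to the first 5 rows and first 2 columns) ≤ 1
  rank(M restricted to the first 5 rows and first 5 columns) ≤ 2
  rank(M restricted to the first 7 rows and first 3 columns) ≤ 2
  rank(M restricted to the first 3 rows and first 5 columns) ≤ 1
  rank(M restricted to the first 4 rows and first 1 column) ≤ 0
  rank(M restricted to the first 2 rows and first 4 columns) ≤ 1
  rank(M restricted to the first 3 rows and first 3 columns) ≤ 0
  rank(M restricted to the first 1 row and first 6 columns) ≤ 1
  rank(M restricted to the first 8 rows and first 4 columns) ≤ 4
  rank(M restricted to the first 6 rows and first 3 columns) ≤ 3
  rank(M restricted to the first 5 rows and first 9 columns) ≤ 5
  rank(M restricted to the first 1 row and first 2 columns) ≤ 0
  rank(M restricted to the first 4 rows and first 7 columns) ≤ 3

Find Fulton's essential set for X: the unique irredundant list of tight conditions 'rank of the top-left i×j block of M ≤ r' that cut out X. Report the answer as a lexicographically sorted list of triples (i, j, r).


Computing R[i][j] = min implied NW-rank bound (n=9, 39 conditions):

  R[1]: 0, 0, 0, 1, 1, 1, 1, 1, 1
  R[2]: 0, 0, 0, 1, 1, 1, 1, 2, 2
  R[3]: 0, 0, 0, 1, 1, 1, 2, 3, 3
  R[4]: 0, 1, 1, 2, 2, 2, 3, 4, 4
  R[5]: 0, 1, 1, 2, 2, 3, 4, 5, 5
  R[6]: 1, 2, 2, 3, 3, 4, 5, 6, 6
  R[7]: 1, 2, 2, 3, 4, 5, 6, 7, 7
  R[8]: 1, 2, 3, 4, 5, 6, 7, 8, 8
  R[9]: 1, 2, 3, 4, 5, 6, 7, 8, 9

hence w(1..9) = (4, 8, 7, 2, 6, 1, 5, 3, 9).

Fulton essential set (7 of the 19 Rothe cells):

[(2, 7, 1), (3, 3, 0), (3, 6, 1), (5, 1, 0), (5, 3, 1), (5, 5, 2), (7, 3, 2)]


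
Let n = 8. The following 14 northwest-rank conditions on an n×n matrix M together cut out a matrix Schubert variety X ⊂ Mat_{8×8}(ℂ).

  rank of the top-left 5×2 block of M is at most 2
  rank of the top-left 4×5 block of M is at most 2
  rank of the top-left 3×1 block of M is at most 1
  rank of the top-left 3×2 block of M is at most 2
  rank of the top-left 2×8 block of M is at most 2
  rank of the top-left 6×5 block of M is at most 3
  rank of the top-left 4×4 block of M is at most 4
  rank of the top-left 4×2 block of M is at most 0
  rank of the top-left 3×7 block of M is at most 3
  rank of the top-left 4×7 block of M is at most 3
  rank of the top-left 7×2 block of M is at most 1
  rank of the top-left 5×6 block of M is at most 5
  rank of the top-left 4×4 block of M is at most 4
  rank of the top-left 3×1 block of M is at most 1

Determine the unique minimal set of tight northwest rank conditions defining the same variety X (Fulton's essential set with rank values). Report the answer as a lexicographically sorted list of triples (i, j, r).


Reconstructing r_w from the 14 given conditions:

  R[1]: 0 | 0 | 1 | 1 | 1 | 1 | 1 | 1
  R[2]: 0 | 0 | 1 | 2 | 2 | 2 | 2 | 2
  R[3]: 0 | 0 | 1 | 2 | 2 | 3 | 3 | 3
  R[4]: 0 | 0 | 1 | 2 | 2 | 3 | 3 | 4
  R[5]: 1 | 1 | 2 | 3 | 3 | 4 | 4 | 5
  R[6]: 1 | 1 | 2 | 3 | 3 | 4 | 5 | 6
  R[7]: 1 | 1 | 2 | 3 | 4 | 5 | 6 | 7
  R[8]: 1 | 2 | 3 | 4 | 5 | 6 | 7 | 8

second differences of R give the permutation w = (3, 4, 6, 8, 1, 7, 5, 2).

5 SE-corners of the 14-cell Rothe diagram give Ess(w):

[(4, 2, 0), (4, 5, 2), (4, 7, 3), (6, 5, 3), (7, 2, 1)]


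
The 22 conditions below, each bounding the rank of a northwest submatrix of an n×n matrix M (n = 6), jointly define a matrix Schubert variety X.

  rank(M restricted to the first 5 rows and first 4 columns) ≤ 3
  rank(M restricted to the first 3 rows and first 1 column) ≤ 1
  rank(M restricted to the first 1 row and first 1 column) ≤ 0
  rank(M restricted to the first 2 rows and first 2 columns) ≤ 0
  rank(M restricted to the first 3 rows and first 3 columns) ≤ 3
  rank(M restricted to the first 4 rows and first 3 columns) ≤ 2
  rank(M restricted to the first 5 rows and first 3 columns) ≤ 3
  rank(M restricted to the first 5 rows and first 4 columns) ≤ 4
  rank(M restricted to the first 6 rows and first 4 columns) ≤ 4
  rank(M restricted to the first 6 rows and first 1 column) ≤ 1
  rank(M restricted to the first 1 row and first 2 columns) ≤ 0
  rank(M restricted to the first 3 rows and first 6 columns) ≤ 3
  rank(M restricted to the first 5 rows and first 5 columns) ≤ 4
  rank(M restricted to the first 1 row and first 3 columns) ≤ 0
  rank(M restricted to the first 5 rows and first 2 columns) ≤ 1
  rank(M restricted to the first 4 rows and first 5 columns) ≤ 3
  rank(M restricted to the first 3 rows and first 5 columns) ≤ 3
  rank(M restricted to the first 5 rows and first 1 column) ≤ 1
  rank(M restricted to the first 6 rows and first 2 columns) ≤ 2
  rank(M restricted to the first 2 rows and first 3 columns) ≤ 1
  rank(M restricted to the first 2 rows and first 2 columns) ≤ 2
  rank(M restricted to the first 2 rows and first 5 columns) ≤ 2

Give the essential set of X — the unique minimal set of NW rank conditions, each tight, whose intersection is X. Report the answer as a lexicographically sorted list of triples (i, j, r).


Rank table r_w(6×6) implied by the 22 constraints:

  row 1: 0 0 0 1 1 1
  row 2: 0 0 1 2 2 2
  row 3: 1 1 2 3 3 3
  row 4: 1 1 2 3 3 4
  row 5: 1 1 2 3 4 5
  row 6: 1 2 3 4 5 6

the unique w with this rank table is (4, 3, 1, 6, 5, 2).

D(w) has 8 cells with 4 SE-corners; essential set:

[(1, 3, 0), (2, 2, 0), (4, 5, 3), (5, 2, 1)]


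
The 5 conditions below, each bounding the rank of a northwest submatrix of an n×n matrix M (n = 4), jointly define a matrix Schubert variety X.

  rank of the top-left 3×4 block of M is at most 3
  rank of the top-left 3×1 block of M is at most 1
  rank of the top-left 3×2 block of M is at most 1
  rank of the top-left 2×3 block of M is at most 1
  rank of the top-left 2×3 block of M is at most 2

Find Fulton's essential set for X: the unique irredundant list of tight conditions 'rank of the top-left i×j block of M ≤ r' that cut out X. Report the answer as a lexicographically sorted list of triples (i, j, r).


Computing R[i][j] = min implied NW-rank bound (n=4, 5 conditions):

  1  1  1  1
  1  1  1  2
  1  1  2  3
  1  2  3  4

second differences of R give the permutation w = (1, 4, 3, 2).

D(w) has 3 cells with 2 SE-corners; essential set:

[(2, 3, 1), (3, 2, 1)]


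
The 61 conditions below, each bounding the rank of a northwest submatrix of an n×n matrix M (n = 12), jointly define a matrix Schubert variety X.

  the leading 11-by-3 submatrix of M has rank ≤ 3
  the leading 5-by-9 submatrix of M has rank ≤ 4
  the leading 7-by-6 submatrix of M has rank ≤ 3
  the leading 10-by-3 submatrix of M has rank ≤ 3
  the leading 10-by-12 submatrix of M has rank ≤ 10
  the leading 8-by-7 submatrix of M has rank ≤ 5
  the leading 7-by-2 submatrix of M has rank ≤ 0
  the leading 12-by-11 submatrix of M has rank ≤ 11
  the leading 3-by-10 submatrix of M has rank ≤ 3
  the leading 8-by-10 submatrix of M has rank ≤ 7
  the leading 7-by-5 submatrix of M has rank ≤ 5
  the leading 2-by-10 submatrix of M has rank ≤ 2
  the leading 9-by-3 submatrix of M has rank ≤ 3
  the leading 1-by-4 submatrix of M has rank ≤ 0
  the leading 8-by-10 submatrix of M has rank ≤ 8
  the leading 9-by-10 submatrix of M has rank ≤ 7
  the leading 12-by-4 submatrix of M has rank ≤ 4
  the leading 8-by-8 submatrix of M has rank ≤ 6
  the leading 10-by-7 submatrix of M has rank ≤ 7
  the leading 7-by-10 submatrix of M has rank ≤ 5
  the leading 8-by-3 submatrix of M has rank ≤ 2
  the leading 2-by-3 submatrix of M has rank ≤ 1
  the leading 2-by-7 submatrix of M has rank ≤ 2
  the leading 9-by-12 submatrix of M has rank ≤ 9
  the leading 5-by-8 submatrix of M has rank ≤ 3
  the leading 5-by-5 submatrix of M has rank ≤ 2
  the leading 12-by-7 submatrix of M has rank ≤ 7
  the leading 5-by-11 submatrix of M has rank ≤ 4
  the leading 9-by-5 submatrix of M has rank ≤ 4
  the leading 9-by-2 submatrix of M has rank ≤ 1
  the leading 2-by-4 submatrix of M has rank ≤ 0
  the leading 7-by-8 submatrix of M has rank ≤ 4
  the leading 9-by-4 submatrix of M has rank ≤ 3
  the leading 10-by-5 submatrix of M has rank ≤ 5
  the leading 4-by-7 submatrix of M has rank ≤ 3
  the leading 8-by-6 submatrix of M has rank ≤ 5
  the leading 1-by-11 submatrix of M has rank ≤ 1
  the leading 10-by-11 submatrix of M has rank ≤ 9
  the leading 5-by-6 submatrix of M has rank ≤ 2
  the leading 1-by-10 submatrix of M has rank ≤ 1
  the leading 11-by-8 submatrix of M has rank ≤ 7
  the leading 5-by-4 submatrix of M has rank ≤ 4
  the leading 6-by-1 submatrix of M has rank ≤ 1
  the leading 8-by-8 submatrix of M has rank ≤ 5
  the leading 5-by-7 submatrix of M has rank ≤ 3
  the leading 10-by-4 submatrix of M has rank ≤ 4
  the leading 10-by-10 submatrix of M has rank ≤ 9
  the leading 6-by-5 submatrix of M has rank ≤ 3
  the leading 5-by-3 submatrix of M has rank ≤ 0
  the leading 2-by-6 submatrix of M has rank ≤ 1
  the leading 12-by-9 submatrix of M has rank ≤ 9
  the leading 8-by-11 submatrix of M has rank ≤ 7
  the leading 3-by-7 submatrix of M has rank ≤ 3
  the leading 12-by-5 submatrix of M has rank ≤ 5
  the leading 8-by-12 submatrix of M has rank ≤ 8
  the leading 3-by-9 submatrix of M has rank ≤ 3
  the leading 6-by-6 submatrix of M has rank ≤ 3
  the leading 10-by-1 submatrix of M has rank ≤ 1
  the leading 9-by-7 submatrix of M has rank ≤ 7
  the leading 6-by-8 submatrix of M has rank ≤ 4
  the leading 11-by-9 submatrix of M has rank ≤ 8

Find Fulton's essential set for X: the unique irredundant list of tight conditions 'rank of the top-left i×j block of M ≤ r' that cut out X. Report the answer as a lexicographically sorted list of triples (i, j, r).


The tightest implied rank at each (i,j), from the 61 conditions:

  row 1: 0  0  0  0  1  1  1  1  1  1  1  1
  row 2: 0  0  0  0  1  1  2  2  2  2  2  2
  row 3: 0  0  0  1  2  2  3  3  3  3  3  3
  row 4: 0  0  0  1  2  2  3  3  4  4  4  4
  row 5: 0  0  0  1  2  2  3  3  4  4  4  5
  row 6: 0  0  1  2  3  3  4  4  5  5  5  6
  row 7: 0  0  1  2  3  3  4  4  5  5  6  7
  row 8: 1  1  2  3  4  4  5  5  6  6  7  8
  row 9: 1  1  2  3  4  5  6  6  7  7  8  9
  row 10: 1  2  3  4  5  6  7  7  8  8  9  10
  row 11: 1  2  3  4  5  6  7  7  8  9  10  11
  row 12: 1  2  3  4  5  6  7  8  9  10  11  12

reading off 1-entries of Δ²R: w = (5, 7, 4, 9, 12, 3, 11, 1, 6, 2, 10, 8).

D(w) has 33 cells with 12 SE-corners; essential set:

[(2, 4, 0), (2, 6, 1), (5, 3, 0), (5, 6, 2), (5, 8, 3), (5, 11, 4), (7, 2, 0), (7, 6, 3), (7, 8, 4), (7, 10, 5), (9, 2, 1), (11, 8, 7)]


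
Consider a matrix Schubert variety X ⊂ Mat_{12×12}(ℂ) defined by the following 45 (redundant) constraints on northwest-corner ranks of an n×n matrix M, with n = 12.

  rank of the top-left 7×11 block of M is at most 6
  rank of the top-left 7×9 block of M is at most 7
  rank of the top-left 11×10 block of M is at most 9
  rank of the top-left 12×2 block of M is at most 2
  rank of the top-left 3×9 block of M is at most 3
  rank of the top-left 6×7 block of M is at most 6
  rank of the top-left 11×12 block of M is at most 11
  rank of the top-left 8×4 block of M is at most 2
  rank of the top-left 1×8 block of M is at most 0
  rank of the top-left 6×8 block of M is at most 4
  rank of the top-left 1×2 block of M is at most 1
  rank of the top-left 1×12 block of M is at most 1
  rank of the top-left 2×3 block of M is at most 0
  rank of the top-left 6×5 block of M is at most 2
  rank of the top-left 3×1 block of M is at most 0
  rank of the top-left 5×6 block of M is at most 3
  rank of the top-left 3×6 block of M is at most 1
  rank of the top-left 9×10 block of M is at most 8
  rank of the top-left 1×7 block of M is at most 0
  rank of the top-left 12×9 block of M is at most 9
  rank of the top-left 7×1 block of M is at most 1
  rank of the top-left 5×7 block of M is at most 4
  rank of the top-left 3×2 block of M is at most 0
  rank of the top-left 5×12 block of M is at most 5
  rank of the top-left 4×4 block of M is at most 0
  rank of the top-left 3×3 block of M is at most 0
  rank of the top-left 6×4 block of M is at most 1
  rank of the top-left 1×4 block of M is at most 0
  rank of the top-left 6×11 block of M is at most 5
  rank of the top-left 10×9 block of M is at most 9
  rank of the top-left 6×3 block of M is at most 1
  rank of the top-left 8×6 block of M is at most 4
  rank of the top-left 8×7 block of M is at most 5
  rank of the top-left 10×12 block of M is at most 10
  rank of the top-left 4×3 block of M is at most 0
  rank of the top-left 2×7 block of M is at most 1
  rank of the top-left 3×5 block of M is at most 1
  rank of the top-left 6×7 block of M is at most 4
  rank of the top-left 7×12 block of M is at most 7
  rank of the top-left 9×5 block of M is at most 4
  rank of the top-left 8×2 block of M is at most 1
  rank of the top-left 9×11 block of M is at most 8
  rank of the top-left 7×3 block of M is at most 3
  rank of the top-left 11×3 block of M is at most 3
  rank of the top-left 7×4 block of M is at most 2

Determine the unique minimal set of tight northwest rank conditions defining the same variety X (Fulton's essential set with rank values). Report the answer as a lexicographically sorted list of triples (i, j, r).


The tightest implied rank at each (i,j), from the 45 conditions:

  0 0 0 0 0 0 0 0 1 1 1 1
  0 0 0 0 1 1 1 1 2 2 2 2
  0 0 0 0 1 1 2 2 3 3 3 3
  0 0 0 0 1 2 3 3 4 4 4 4
  1 1 1 1 2 3 4 4 5 5 5 5
  1 1 1 1 2 3 4 4 5 5 5 6
  1 1 2 2 3 4 5 5 6 6 6 7
  1 1 2 2 3 4 5 6 7 7 7 8
  1 2 3 3 4 5 6 7 8 8 8 9
  1 2 3 4 5 6 7 8 9 9 9 10
  1 2 3 4 5 6 7 8 9 9 10 11
  1 2 3 4 5 6 7 8 9 10 11 12

reading off 1-entries of Δ²R: w = (9, 5, 7, 6, 1, 12, 3, 8, 2, 4, 11, 10).

Rothe diagram D(w) (31 cells), 9 SE-corners (essential conditions):

[(1, 8, 0), (3, 6, 1), (4, 4, 0), (6, 4, 1), (6, 8, 4), (6, 11, 5), (8, 2, 1), (8, 4, 2), (11, 10, 9)]


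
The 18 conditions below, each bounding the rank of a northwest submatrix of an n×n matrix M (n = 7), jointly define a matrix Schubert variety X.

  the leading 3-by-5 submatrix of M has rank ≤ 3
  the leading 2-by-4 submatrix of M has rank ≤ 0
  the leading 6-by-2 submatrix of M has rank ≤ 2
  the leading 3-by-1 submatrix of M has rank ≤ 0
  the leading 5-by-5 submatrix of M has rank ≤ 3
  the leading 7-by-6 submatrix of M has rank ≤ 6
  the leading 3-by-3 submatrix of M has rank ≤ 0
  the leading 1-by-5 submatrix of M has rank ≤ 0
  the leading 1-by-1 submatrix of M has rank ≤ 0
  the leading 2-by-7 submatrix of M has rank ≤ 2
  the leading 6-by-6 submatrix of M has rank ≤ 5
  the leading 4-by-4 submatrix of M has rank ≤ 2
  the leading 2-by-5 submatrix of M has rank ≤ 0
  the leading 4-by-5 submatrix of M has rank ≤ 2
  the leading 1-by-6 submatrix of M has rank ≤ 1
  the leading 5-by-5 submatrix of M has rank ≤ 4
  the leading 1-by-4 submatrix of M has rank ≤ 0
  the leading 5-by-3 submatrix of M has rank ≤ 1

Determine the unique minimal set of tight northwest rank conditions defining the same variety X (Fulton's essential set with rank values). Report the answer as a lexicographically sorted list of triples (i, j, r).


Computing R[i][j] = min implied NW-rank bound (n=7, 18 conditions):

  i=1: 0, 0, 0, 0, 0, 1, 1
  i=2: 0, 0, 0, 0, 0, 1, 2
  i=3: 0, 0, 0, 1, 1, 2, 3
  i=4: 1, 1, 1, 2, 2, 3, 4
  i=5: 1, 1, 1, 2, 3, 4, 5
  i=6: 1, 2, 2, 3, 4, 5, 6
  i=7: 1, 2, 3, 4, 5, 6, 7

second differences of R give the permutation w = (6, 7, 4, 1, 5, 2, 3).

D(w) has 15 cells with 3 SE-corners; essential set:

[(2, 5, 0), (3, 3, 0), (5, 3, 1)]


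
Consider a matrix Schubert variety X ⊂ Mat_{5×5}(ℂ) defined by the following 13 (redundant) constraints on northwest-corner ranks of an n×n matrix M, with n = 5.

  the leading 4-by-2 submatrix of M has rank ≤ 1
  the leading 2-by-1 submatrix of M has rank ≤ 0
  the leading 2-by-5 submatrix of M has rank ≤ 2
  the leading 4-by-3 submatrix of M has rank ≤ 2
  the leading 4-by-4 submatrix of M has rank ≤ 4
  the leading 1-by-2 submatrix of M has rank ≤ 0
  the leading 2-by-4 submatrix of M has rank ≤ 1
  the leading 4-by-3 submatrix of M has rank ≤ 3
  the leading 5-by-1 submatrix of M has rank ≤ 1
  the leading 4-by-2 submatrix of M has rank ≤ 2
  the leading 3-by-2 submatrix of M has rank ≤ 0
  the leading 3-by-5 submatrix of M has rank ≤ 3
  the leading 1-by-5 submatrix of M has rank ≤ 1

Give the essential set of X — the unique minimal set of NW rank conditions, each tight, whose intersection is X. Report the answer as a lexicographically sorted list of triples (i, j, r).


Recovering R(i,j) via the rank-extension bound from the 13 conditions:

  0 | 0 | 1 | 1 | 1
  0 | 0 | 1 | 1 | 2
  0 | 0 | 1 | 2 | 3
  1 | 1 | 2 | 3 | 4
  1 | 2 | 3 | 4 | 5

so w = (3, 5, 4, 1, 2).

|D(w)|=7, |Ess(w)|=2:

[(2, 4, 1), (3, 2, 0)]


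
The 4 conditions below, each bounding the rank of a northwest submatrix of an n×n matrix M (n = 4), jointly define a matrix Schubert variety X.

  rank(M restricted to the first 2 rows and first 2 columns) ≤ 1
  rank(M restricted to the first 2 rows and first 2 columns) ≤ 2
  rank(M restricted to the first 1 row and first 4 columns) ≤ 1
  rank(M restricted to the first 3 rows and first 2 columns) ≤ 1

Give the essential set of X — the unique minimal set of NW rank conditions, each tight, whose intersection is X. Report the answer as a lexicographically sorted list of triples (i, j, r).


The tightest implied rank at each (i,j), from the 4 conditions:

  R[1]: 1 | 1 | 1 | 1
  R[2]: 1 | 1 | 2 | 2
  R[3]: 1 | 1 | 2 | 3
  R[4]: 1 | 2 | 3 | 4

reading off 1-entries of Δ²R: w = (1, 3, 4, 2).

Fulton essential set (1 of the 2 Rothe cells):

[(3, 2, 1)]


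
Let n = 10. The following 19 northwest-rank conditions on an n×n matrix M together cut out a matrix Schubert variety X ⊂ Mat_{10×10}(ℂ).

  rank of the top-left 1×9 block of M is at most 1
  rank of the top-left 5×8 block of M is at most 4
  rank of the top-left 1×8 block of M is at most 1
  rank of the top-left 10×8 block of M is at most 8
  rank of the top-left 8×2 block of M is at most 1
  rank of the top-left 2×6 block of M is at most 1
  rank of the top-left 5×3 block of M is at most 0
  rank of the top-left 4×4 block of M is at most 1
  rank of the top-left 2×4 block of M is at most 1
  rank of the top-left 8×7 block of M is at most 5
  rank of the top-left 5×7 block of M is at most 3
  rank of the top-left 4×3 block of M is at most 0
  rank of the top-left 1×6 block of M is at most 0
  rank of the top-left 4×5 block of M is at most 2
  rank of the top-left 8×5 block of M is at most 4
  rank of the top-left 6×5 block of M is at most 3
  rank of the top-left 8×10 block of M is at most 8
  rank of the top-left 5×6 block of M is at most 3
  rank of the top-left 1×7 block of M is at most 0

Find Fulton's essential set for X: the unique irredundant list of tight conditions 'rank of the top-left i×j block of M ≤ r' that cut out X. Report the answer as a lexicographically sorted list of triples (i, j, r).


The tightest implied rank at each (i,j), from the 19 conditions:

  0, 0, 0, 0, 0, 0, 0, 1, 1, 1
  0, 0, 0, 1, 1, 1, 1, 2, 2, 2
  0, 0, 0, 1, 2, 2, 2, 3, 3, 3
  0, 0, 0, 1, 2, 3, 3, 4, 4, 4
  0, 0, 0, 1, 2, 3, 3, 4, 5, 5
  1, 1, 1, 2, 3, 4, 4, 5, 6, 6
  1, 1, 2, 3, 4, 5, 5, 6, 7, 7
  1, 1, 2, 3, 4, 5, 5, 6, 7, 8
  1, 2, 3, 4, 5, 6, 6, 7, 8, 9
  1, 2, 3, 4, 5, 6, 7, 8, 9, 10

so w = (8, 4, 5, 6, 9, 1, 3, 10, 2, 7).

5 SE-corners of the 23-cell Rothe diagram give Ess(w):

[(1, 7, 0), (5, 3, 0), (5, 7, 3), (8, 2, 1), (8, 7, 5)]


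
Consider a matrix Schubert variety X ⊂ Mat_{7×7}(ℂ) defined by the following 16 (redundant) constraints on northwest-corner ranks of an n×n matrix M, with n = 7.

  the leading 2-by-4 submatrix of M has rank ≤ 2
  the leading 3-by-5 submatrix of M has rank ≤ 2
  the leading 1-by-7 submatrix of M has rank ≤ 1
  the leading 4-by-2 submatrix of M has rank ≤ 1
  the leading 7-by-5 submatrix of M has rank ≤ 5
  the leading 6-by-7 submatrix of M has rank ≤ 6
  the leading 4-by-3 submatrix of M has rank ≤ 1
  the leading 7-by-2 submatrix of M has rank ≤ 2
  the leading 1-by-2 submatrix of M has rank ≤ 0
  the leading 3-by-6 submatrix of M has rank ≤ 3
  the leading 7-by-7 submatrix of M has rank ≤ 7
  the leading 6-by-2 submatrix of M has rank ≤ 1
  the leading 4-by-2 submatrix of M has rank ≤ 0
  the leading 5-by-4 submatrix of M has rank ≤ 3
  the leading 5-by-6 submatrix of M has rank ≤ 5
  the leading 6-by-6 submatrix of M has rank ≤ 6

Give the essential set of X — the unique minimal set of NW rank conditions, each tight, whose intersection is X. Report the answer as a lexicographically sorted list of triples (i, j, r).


The tightest implied rank at each (i,j), from the 16 conditions:

  i=1: 0, 0, 1, 1, 1, 1, 1
  i=2: 0, 0, 1, 2, 2, 2, 2
  i=3: 0, 0, 1, 2, 2, 3, 3
  i=4: 0, 0, 1, 2, 3, 4, 4
  i=5: 1, 1, 2, 3, 4, 5, 5
  i=6: 1, 1, 2, 3, 4, 5, 6
  i=7: 1, 2, 3, 4, 5, 6, 7

so w = (3, 4, 6, 5, 1, 7, 2).

|D(w)|=10, |Ess(w)|=3:

[(3, 5, 2), (4, 2, 0), (6, 2, 1)]


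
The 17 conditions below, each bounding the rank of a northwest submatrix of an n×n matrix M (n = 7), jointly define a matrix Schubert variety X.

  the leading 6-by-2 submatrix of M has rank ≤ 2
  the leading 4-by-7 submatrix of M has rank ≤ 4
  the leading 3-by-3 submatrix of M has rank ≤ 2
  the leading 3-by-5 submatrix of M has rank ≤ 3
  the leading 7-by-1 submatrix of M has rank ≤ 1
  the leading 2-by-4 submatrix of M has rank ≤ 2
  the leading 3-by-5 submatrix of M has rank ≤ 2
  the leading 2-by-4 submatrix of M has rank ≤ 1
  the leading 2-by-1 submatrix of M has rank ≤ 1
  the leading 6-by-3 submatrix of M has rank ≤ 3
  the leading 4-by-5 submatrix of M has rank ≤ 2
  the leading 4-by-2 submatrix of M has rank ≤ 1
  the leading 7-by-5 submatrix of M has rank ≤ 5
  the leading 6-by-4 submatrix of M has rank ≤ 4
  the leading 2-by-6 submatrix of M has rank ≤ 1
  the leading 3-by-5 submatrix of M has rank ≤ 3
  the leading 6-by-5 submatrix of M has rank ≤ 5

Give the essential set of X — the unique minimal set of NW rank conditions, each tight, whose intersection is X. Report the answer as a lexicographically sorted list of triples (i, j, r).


Recovering R(i,j) via the rank-extension bound from the 17 conditions:

  row 1: 1 1 1 1 1 1 1
  row 2: 1 1 1 1 1 1 2
  row 3: 1 1 2 2 2 2 3
  row 4: 1 1 2 2 2 3 4
  row 5: 1 2 3 3 3 4 5
  row 6: 1 2 3 4 4 5 6
  row 7: 1 2 3 4 5 6 7

reading off 1-entries of Δ²R: w = (1, 7, 3, 6, 2, 4, 5).

D(w) has 9 cells with 3 SE-corners; essential set:

[(2, 6, 1), (4, 2, 1), (4, 5, 2)]


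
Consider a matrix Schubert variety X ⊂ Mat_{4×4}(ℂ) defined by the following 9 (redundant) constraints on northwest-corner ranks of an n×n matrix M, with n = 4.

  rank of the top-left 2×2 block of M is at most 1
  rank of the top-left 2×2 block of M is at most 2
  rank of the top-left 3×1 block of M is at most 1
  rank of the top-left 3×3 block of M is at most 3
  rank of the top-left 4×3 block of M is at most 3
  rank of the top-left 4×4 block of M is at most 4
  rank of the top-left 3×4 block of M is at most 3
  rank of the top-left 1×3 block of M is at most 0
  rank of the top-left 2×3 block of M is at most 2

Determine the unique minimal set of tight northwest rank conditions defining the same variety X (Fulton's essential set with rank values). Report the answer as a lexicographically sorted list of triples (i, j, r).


Propagating the 9 rank bounds to every northwest block:

  row 1: 0  0  0  1
  row 2: 1  1  1  2
  row 3: 1  2  2  3
  row 4: 1  2  3  4

reading off 1-entries of Δ²R: w = (4, 1, 2, 3).

1 SE-corner of the 3-cell Rothe diagram gives Ess(w):

[(1, 3, 0)]


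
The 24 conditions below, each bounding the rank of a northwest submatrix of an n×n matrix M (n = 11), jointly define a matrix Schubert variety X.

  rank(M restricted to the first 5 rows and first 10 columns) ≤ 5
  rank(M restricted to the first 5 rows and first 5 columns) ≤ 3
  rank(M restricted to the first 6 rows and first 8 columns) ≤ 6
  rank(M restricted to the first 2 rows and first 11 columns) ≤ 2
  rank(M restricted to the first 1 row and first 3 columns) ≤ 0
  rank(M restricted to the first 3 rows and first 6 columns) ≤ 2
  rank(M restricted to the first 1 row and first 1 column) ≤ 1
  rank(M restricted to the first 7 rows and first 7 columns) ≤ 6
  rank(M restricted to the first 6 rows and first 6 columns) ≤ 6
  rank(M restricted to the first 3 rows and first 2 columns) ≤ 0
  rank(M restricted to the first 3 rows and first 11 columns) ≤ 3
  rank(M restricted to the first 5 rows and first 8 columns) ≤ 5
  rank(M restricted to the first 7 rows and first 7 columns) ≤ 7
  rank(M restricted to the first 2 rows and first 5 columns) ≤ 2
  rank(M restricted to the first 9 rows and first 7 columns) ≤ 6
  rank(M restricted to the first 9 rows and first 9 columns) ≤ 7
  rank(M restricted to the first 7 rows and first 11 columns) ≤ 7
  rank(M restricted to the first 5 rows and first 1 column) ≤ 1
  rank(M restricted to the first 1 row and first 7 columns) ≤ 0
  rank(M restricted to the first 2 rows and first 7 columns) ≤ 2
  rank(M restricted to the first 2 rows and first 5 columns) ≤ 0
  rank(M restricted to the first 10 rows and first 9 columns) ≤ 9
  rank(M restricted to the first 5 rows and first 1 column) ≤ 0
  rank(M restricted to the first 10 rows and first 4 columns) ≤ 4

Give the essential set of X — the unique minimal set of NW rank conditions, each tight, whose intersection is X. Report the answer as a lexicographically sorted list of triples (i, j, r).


Computing R[i][j] = min implied NW-rank bound (n=11, 24 conditions):

  row 1: 0  0  0  0  0  0  0  1  1  1  1
  row 2: 0  0  0  0  0  1  1  2  2  2  2
  row 3: 0  0  1  1  1  2  2  3  3  3  3
  row 4: 0  1  2  2  2  3  3  4  4  4  4
  row 5: 0  1  2  3  3  4  4  5  5  5  5
  row 6: 1  2  3  4  4  5  5  6  6  6  6
  row 7: 1  2  3  4  5  6  6  7  7  7  7
  row 8: 1  2  3  4  5  6  6  7  7  8  8
  row 9: 1  2  3  4  5  6  6  7  7  8  9
  row 10: 1  2  3  4  5  6  7  8  8  9  10
  row 11: 1  2  3  4  5  6  7  8  9  10  11

so w = (8, 6, 3, 2, 4, 1, 5, 10, 11, 7, 9).

|D(w)|=20, |Ess(w)|=6:

[(1, 7, 0), (2, 5, 0), (3, 2, 0), (5, 1, 0), (9, 7, 6), (9, 9, 7)]


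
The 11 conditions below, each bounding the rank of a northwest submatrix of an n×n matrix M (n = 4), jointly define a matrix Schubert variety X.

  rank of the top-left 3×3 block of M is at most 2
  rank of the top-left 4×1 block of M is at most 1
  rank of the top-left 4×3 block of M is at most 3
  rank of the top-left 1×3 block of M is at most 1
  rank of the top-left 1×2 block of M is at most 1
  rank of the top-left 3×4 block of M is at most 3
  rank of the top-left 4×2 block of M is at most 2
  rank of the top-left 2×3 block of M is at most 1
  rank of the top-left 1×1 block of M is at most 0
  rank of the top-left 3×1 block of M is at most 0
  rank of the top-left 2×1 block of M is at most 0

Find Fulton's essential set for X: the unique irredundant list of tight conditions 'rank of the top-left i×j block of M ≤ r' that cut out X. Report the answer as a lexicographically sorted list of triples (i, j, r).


Propagating the 11 rank bounds to every northwest block:

  i=1: 0  1  1  1
  i=2: 0  1  1  2
  i=3: 0  1  2  3
  i=4: 1  2  3  4

hence w(1..4) = (2, 4, 3, 1).

Rothe diagram D(w) (4 cells), 2 SE-corners (essential conditions):

[(2, 3, 1), (3, 1, 0)]


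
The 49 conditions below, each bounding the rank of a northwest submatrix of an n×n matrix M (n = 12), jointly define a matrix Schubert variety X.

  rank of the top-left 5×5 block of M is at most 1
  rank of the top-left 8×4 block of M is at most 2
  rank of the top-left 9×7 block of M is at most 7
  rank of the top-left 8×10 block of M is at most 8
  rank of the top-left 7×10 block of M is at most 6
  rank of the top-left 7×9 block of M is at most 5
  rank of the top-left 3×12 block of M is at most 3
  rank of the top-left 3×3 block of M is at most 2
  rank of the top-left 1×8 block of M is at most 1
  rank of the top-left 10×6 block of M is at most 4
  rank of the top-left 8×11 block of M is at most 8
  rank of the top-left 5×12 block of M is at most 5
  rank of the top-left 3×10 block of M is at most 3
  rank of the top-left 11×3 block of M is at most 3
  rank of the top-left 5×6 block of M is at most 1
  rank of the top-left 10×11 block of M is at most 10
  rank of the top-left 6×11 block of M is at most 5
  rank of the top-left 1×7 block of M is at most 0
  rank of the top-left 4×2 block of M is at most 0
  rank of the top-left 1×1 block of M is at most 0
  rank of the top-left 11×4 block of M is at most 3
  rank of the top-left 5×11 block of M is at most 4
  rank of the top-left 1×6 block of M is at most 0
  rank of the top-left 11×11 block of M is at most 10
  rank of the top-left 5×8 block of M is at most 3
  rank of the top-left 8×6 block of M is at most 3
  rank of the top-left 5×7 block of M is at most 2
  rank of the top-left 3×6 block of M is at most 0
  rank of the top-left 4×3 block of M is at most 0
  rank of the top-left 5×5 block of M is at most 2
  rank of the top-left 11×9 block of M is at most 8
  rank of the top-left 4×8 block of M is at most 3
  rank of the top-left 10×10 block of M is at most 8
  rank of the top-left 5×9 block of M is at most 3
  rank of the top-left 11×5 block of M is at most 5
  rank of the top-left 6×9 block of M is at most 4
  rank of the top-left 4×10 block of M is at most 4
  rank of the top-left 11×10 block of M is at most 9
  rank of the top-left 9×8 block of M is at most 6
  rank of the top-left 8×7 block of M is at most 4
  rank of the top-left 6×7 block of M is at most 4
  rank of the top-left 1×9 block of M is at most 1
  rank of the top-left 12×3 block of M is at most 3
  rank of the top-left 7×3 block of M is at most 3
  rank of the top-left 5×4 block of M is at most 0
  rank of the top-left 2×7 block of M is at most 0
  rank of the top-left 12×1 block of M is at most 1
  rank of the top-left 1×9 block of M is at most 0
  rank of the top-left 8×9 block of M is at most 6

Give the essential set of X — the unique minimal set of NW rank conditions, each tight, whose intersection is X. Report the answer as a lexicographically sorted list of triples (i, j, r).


The tightest implied rank at each (i,j), from the 49 conditions:

  R[1]: 0, 0, 0, 0, 0, 0, 0, 0, 0, 1, 1, 1
  R[2]: 0, 0, 0, 0, 0, 0, 0, 1, 1, 2, 2, 2
  R[3]: 0, 0, 0, 0, 0, 0, 1, 2, 2, 3, 3, 3
  R[4]: 0, 0, 0, 0, 1, 1, 2, 3, 3, 4, 4, 4
  R[5]: 0, 0, 0, 0, 1, 1, 2, 3, 3, 4, 4, 5
  R[6]: 1, 1, 1, 1, 2, 2, 3, 4, 4, 5, 5, 6
  R[7]: 1, 2, 2, 2, 3, 3, 4, 5, 5, 6, 6, 7
  R[8]: 1, 2, 2, 2, 3, 3, 4, 5, 6, 7, 7, 8
  R[9]: 1, 2, 3, 3, 4, 4, 5, 6, 7, 8, 8, 9
  R[10]: 1, 2, 3, 3, 4, 4, 5, 6, 7, 8, 9, 10
  R[11]: 1, 2, 3, 3, 4, 5, 6, 7, 8, 9, 10, 11
  R[12]: 1, 2, 3, 4, 5, 6, 7, 8, 9, 10, 11, 12

giving w = (10, 8, 7, 5, 12, 1, 2, 9, 3, 11, 6, 4) via Δ²R.

|D(w)|=39, |Ess(w)|=11:

[(1, 9, 0), (2, 7, 0), (3, 6, 0), (5, 4, 0), (5, 6, 1), (5, 9, 3), (5, 11, 4), (8, 4, 2), (8, 6, 3), (10, 6, 4), (11, 4, 3)]
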